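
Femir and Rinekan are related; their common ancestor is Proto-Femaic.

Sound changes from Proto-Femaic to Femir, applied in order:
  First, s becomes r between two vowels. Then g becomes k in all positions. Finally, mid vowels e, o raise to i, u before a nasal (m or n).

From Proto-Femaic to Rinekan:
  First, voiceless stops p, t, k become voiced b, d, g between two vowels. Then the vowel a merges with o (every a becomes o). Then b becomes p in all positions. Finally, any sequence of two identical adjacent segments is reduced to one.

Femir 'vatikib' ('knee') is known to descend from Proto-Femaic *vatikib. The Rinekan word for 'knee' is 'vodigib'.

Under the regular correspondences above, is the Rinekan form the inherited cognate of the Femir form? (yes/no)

no

Derive the expected Rinekan reflex of *vatikib:
Rinekan: start from *vatikib.
  rule 1 (intervocalic voicing): vatikib → vadigib
  rule 2 (vowel merger): vadigib → vodigib
  rule 3 (unconditioned shift): vodigib → vodigip
  rule 4: no change — vodigip
  ⇒ Rinekan vodigip
The regular Rinekan reflex would be 'vodigip', but the attested form is 'vodigib'. The correspondence is irregular, so they are not cognates (the Rinekan form has a different source).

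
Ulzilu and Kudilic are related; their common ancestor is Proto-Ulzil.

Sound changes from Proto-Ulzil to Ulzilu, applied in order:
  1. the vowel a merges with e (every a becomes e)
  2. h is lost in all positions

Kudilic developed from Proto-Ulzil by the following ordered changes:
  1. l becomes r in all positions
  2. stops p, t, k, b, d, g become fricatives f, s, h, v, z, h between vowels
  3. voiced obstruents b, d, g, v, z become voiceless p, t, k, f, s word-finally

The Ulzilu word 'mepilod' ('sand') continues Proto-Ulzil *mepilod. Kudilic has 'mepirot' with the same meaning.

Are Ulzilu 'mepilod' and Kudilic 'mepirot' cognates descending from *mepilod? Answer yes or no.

Derive the expected Kudilic reflex of *mepilod:
Kudilic: *mepilod
  mepilod → mepirod   [unconditioned shift]
  mepirod → mefirod   [intervocalic lenition]
  mefirod → mefirot   [final devoicing]
  giving Kudilic mefirot.
The regular Kudilic reflex would be 'mefirot', but the attested form is 'mepirot'. The correspondence is irregular, so they are not cognates (the Kudilic form has a different source).

no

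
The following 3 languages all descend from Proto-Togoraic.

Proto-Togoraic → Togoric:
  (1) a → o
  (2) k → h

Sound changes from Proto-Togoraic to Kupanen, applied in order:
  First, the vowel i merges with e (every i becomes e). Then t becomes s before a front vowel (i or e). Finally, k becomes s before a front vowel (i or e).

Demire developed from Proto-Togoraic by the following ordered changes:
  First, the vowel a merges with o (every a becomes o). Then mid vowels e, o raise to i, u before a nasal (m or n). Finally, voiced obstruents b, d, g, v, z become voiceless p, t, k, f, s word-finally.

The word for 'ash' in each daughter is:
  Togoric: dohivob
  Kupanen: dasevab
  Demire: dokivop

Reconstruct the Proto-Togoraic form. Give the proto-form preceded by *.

*dakivab

Position 4: Togoric has i, Kupanen has e, Demire has i. Togoric preserves i here (none of its changes turn any other segment into i), so the proto-segment is *i.
Position 3: Togoric has h, Kupanen has s, Demire has k. Taking the neighbouring segments as reconstructed: Togoric h could go back to *k or *h; Kupanen s could go back to *t or *k or *s; Demire k can only go back to *k — the one source consistent with every daughter is *k.
Continuing position by position gives *dakivab; check it forward:
Togoric: *dakivab
  dakivab → dokivob   [vowel merger]
  dokivob → dohivob   [unconditioned shift]
  giving Togoric dohivob.
Kupanen: start from *dakivab.
  rule 1 (vowel merger): dakivab → dakevab
  rule 2: no change — dakevab
  rule 3 (palatalisation): dakevab → dasevab
  ⇒ Kupanen dasevab
Demire: start from *dakivab.
  rule 1 (vowel merger): dakivab → dokivob
  rule 2: no change — dokivob
  rule 3 (final devoicing): dokivob → dokivop
  ⇒ Demire dokivop
No other proto-form is consistent with every reflex, so the reconstruction is *dakivab.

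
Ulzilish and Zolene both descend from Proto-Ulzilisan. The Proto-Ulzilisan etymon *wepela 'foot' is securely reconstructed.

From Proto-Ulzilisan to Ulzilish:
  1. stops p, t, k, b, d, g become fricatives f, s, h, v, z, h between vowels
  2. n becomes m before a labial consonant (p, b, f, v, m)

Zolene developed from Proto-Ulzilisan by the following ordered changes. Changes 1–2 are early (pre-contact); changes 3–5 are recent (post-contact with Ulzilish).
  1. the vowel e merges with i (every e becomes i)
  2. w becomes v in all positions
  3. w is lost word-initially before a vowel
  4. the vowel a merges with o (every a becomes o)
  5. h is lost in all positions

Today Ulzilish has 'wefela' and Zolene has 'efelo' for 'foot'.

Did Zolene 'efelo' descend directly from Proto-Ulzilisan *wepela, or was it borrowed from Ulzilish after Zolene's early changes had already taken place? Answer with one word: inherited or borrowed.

borrowed

If inherited, *wepela would pass through all of Zolene's changes:
Zolene: start from *wepela.
  rule 1 (vowel merger): wepela → wipila
  rule 2 (unconditioned shift): wipila → vipila
  rule 3: no change — vipila
  rule 4 (vowel merger): vipila → vipilo
  rule 5: no change — vipilo
  ⇒ Zolene vipilo
If borrowed from Ulzilish 'wefela' after the early changes, it would undergo only the recent ones:
  rule 3 (glide loss): wefela → efela
  rule 4 (vowel merger): efela → efelo
  rule 5 (h-loss): no change (efelo)
  ⇒ as a loan: efelo
Zolene 'efelo' matches the loan outcome 'efelo', not the inherited 'vipilo' — it skipped the early Zolene changes, so it was borrowed from Ulzilish.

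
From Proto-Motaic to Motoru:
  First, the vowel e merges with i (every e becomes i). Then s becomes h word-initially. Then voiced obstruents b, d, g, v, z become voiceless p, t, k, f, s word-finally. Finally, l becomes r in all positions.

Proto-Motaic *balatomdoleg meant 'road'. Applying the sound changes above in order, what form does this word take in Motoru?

Motoru: *balatomdoleg > balatomdolig > balatomdolik > baratomdorik  (by vowel merger, final devoicing, unconditioned shift)

baratomdorik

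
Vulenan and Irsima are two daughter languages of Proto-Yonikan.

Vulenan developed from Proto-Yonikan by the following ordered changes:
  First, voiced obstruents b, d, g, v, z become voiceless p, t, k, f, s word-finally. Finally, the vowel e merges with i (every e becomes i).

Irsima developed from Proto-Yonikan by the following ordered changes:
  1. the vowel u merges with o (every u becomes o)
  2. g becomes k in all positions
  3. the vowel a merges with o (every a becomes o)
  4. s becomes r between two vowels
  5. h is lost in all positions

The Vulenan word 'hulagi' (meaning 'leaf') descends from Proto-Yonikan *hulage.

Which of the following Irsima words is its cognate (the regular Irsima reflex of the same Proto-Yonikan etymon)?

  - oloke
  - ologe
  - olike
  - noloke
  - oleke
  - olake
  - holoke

oloke

Irsima: start from *hulage.
  rule 1 (vowel merger): hulage → holage
  rule 2 (unconditioned shift): holage → holake
  rule 3 (vowel merger): holake → holoke
  rule 4: no change — holoke
  rule 5 (h-loss): holoke → oloke
  ⇒ Irsima oloke
Only 'oloke' matches the regular Irsima development of *hulage.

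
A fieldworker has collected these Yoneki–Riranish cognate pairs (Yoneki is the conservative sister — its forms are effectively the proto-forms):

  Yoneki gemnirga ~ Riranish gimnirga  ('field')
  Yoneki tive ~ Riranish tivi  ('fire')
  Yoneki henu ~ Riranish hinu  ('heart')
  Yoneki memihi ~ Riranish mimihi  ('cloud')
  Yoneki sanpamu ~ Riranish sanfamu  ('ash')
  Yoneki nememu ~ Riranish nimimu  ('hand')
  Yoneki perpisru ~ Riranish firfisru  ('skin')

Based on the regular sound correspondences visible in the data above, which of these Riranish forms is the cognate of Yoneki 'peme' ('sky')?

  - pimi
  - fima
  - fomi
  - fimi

fimi

perpisru ~ firfisru — Yoneki p corresponds to Riranish f word-initially before a front vowel.
gemnirga ~ gimnirga, memihi ~ mimihi — Yoneki e corresponds to Riranish i after a consonant, before a nasal.
tive ~ tivi — Yoneki e corresponds to Riranish i word-finally.
Applying these to Yoneki 'peme':
  peme → feme   (p→f word-initially before a front vowel)
  feme → fime   (e→i after a consonant, before a nasal)
  fime → fimi   (e→i word-finally)
So the Riranish cognate is 'fimi'.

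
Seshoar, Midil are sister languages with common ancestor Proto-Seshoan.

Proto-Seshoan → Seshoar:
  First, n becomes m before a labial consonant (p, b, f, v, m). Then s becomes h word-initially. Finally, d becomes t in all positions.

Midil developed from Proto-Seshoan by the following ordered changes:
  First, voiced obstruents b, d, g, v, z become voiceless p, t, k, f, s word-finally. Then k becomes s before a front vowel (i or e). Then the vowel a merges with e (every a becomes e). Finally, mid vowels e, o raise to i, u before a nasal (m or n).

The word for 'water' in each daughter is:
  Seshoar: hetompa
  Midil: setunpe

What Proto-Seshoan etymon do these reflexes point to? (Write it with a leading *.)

*setonpa

Position 5: Seshoar has m, Midil has n. Midil preserves n here (none of its changes turn any other segment into n), so the proto-segment is *n.
Position 7: Seshoar has a, Midil has e. Seshoar preserves a here (none of its changes turn any other segment into a), so the proto-segment is *a.
Continuing position by position gives *setonpa; check it forward:
Seshoar: *setonpa
  setonpa → setompa   [nasal place assimilation]
  setompa → hetompa   [debuccalisation]
  hetompa (rule 3 does not apply)
  giving Seshoar hetompa.
Midil: start from *setonpa.
  rule 1: no change — setonpa
  rule 2: no change — setonpa
  rule 3 (vowel merger): setonpa → setonpe
  rule 4 (pre-nasal raising): setonpe → setunpe
  ⇒ Midil setunpe
*setonpa is the unique common source.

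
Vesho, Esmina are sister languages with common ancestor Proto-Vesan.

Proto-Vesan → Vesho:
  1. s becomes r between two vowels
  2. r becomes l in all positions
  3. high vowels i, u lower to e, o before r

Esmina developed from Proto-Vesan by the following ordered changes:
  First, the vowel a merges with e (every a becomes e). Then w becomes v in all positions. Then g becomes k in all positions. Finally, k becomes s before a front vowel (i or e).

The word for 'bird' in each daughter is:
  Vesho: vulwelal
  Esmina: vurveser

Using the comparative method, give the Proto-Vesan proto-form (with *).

*vurwesar

Position 7: Vesho has a, Esmina has e. Vesho preserves a here (none of its changes turn any other segment into a), so the proto-segment is *a.
Position 3: Vesho has l, Esmina has r. Esmina preserves r here (none of its changes turn any other segment into r), so the proto-segment is *r.
Verify the candidate proto-form against each daughter:
Vesho: *vurwesar
  vurwesar → vurwerar   [rhotacism]
  vurwerar → vulwelal   [unconditioned shift]
  vulwelal (rule 3 does not apply)
  giving Vesho vulwelal.
Esmina: start from *vurwesar.
  rule 1 (vowel merger): vurwesar → vurweser
  rule 2 (unconditioned shift): vurweser → vurveser
  rule 3: no change — vurveser
  rule 4: no change — vurveser
  ⇒ Esmina vurveser
No other proto-form is consistent with every reflex, so the reconstruction is *vurwesar.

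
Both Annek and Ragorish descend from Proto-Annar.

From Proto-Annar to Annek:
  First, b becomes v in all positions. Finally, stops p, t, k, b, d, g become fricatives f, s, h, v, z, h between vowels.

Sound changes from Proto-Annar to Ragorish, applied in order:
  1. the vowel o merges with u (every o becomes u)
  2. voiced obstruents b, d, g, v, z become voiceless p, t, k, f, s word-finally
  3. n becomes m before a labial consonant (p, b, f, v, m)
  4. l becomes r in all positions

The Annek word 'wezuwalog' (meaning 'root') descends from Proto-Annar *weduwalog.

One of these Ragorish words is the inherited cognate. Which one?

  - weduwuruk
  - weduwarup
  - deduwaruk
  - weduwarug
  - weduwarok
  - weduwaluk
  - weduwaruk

weduwaruk

Ragorish: *weduwalog > weduwalug > weduwaluk > weduwaruk  (by vowel merger, final devoicing, unconditioned shift)
Among the options, 'weduwaruk' alone shows every Ragorish change applied in order.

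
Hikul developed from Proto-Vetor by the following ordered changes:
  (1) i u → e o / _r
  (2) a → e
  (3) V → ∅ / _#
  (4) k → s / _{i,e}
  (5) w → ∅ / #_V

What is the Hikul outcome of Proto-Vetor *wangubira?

Hikul: start from *wangubira.
  rule 1 (pre-rhotic lowering): wangubira → wangubera
  rule 2 (vowel merger): wangubera → wengubere
  rule 3 (apocope): wengubere → wenguber
  rule 4: no change — wenguber
  rule 5 (glide loss): wenguber → enguber
  ⇒ Hikul enguber

enguber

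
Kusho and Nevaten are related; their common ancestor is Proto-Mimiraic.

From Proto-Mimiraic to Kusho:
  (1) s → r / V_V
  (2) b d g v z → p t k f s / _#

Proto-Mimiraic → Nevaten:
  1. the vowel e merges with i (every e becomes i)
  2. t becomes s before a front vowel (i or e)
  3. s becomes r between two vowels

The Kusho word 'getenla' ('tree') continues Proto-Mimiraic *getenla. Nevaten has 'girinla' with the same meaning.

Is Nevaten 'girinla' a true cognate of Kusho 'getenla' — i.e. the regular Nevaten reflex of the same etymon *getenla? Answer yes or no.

yes

Derive the expected Nevaten reflex of *getenla:
Nevaten: *getenla > gitinla > gisinla > girinla  (by vowel merger, palatalisation, rhotacism)
Nevaten 'girinla' matches the regular reflex exactly, so the pair is cognate.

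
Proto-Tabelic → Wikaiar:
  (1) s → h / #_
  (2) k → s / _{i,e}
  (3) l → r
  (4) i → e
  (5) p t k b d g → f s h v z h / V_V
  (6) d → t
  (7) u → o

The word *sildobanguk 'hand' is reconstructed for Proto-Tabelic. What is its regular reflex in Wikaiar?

hertovangok

Wikaiar: start from *sildobanguk.
  rule 1 (debuccalisation): sildobanguk → hildobanguk
  rule 2: no change — hildobanguk
  rule 3 (unconditioned shift): hildobanguk → hirdobanguk
  rule 4 (vowel merger): hirdobanguk → herdobanguk
  rule 5 (intervocalic lenition): herdobanguk → herdovanguk
  rule 6 (unconditioned shift): herdovanguk → hertovanguk
  rule 7 (vowel merger): hertovanguk → hertovangok
  ⇒ Wikaiar hertovangok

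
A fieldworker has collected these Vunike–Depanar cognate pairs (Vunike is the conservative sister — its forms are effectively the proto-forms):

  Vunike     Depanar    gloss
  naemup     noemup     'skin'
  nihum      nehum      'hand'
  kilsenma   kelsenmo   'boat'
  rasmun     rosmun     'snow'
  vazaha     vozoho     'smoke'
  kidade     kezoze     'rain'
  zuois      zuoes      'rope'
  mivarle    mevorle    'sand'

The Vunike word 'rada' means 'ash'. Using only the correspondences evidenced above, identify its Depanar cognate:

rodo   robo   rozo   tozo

rasmun ~ rosmun, vazaha ~ vozoho — Vunike a corresponds to Depanar o after a consonant, before a consonant other than r, m, n, p, b, f, v.
kidade ~ kezoze — Vunike d corresponds to Depanar z between vowels (before a back vowel).
kilsenma ~ kelsenmo, vazaha ~ vozoho — Vunike a corresponds to Depanar o word-finally.
Applying these to Vunike 'rada':
  rada → roda   (a→o after a consonant, before a consonant other than r, m, n, p, b, f, v)
  roda → roza   (d→z between vowels (before a back vowel))
  roza → rozo   (a→o word-finally)
So the Depanar cognate is 'rozo'.

rozo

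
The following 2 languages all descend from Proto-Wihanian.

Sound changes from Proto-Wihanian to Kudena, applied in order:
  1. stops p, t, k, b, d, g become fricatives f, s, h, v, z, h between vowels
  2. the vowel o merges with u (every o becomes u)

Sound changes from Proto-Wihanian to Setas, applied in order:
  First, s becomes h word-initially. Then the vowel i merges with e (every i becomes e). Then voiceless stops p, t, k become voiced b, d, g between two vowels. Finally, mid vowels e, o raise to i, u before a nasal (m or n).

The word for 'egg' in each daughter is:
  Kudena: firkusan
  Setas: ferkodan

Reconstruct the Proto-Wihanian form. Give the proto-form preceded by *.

*firkotan

Position 2: Kudena has i, Setas has e. Kudena preserves i here (none of its changes turn any other segment into i), so the proto-segment is *i.
Position 6: Kudena has s, Setas has d. Taking the neighbouring segments as reconstructed: Kudena s could go back to *t or *s; Setas d could go back to *t or *d — the one source consistent with every daughter is *t.
Position 5: Kudena has u, Setas has o. Setas preserves o here (none of its changes turn any other segment into o), so the proto-segment is *o.
Continuing position by position gives *firkotan; check it forward:
Kudena: *firkotan
  firkotan → firkosan   [intervocalic lenition]
  firkosan → firkusan   [vowel merger]
  giving Kudena firkusan.
Setas: *firkotan
  firkotan (rule 1 does not apply)
  firkotan → ferkotan   [vowel merger]
  ferkotan → ferkodan   [intervocalic voicing]
  ferkodan (rule 4 does not apply)
  giving Setas ferkodan.
No other proto-form is consistent with every reflex, so the reconstruction is *firkotan.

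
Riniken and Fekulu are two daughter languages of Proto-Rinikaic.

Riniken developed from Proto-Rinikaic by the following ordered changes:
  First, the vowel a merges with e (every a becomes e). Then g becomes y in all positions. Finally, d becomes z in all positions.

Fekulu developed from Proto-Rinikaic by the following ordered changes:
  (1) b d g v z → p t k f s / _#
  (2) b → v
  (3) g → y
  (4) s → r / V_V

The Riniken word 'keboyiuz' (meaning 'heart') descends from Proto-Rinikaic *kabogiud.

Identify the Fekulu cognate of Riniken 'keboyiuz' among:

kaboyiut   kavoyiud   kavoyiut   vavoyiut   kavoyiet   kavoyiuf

kavoyiut

Fekulu: start from *kabogiud.
  rule 1 (final devoicing): kabogiud → kabogiut
  rule 2 (unconditioned shift): kabogiut → kavogiut
  rule 3 (unconditioned shift): kavogiut → kavoyiut
  rule 4: no change — kavoyiut
  ⇒ Fekulu kavoyiut
The other candidates each miss or misapply at least one Fekulu change.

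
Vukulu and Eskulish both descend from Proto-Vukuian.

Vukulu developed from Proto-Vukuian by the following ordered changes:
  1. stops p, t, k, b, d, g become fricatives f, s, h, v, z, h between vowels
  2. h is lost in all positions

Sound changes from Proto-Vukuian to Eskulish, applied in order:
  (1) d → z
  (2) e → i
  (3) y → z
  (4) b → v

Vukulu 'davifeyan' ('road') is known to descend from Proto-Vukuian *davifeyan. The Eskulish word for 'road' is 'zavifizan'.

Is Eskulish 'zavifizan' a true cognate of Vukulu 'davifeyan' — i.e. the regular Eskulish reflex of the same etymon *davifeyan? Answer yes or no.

Derive the expected Eskulish reflex of *davifeyan:
Eskulish: *davifeyan > zavifeyan > zavifiyan > zavifizan  (by unconditioned shift, vowel merger, unconditioned shift)
Eskulish 'zavifizan' matches the regular reflex exactly, so the pair is cognate.

yes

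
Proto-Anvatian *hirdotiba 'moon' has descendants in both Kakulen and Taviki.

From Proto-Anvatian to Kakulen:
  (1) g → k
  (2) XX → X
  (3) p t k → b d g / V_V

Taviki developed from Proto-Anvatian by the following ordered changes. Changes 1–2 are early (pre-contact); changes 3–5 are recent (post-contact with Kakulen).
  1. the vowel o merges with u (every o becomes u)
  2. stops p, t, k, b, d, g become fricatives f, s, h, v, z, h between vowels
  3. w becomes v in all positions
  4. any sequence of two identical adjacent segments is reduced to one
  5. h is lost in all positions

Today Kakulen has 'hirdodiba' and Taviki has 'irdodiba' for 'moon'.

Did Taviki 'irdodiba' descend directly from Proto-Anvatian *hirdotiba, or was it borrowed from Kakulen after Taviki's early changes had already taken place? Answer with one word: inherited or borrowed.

borrowed

If inherited, *hirdotiba would pass through all of Taviki's changes:
Taviki: start from *hirdotiba.
  rule 1 (vowel merger): hirdotiba → hirdutiba
  rule 2 (intervocalic lenition): hirdutiba → hirdusiva
  rule 3: no change — hirdusiva
  rule 4: no change — hirdusiva
  rule 5 (h-loss): hirdusiva → irdusiva
  ⇒ Taviki irdusiva
If borrowed from Kakulen 'hirdodiba' after the early changes, it would undergo only the recent ones:
  rule 3 (unconditioned shift): no change (hirdodiba)
  rule 4 (degemination): no change (hirdodiba)
  rule 5 (h-loss): hirdodiba → irdodiba
  ⇒ as a loan: irdodiba
Taviki 'irdodiba' matches the loan outcome 'irdodiba', not the inherited 'irdusiva' — it skipped the early Taviki changes, so it was borrowed from Kakulen.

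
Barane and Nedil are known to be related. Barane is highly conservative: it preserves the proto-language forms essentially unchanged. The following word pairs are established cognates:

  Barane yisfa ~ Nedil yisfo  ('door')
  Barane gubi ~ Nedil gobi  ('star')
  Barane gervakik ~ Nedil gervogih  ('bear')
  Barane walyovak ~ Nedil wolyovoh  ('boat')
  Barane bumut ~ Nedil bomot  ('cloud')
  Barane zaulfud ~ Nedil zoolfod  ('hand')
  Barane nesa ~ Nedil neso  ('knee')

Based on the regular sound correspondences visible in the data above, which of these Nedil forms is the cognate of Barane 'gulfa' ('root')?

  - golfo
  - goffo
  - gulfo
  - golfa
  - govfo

bumut ~ bomot, zaulfud ~ zoolfod — Barane u corresponds to Nedil o after a consonant, before a consonant other than r, m, n, p, b, f, v.
yisfa ~ yisfo, nesa ~ neso — Barane a corresponds to Nedil o word-finally.
Applying these to Barane 'gulfa':
  gulfa → golfa   (u→o after a consonant, before a consonant other than r, m, n, p, b, f, v)
  golfa → golfo   (a→o word-finally)
So the Nedil cognate is 'golfo'.

golfo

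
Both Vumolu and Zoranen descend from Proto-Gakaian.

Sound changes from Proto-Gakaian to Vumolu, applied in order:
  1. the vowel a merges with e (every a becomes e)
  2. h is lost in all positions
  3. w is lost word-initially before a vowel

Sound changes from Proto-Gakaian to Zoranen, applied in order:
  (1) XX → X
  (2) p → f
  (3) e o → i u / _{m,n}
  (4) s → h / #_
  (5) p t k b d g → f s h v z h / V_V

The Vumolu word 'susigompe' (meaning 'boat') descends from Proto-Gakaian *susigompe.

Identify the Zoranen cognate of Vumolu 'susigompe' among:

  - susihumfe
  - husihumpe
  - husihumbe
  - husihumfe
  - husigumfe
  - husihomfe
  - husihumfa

husihumfe

Zoranen: *susigompe > susigomfe > susigumfe > husigumfe > husihumfe  (by unconditioned shift, pre-nasal raising, debuccalisation, intervocalic lenition)
Among the options, 'husihumfe' alone shows every Zoranen change applied in order.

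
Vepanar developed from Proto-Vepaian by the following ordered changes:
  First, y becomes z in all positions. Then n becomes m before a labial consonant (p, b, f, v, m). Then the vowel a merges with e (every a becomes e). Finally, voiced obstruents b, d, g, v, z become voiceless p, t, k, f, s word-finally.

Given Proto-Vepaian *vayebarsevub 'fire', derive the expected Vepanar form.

Vepanar: *vayebarsevub
  vayebarsevub → vazebarsevub   [unconditioned shift]
  vazebarsevub (rule 2 does not apply)
  vazebarsevub → vezebersevub   [vowel merger]
  vezebersevub → vezebersevup   [final devoicing]
  giving Vepanar vezebersevup.

vezebersevup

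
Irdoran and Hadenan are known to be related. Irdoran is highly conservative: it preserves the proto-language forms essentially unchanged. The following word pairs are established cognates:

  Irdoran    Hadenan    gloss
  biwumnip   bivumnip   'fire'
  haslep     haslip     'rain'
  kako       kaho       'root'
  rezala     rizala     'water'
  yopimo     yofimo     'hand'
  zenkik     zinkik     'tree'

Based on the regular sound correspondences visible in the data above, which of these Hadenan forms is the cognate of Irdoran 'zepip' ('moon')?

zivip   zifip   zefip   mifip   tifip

zifip

haslep ~ haslip — Irdoran e corresponds to Hadenan i after a consonant, before a labial obstruent.
yopimo ~ yofimo — Irdoran p corresponds to Hadenan f between vowels (before a front vowel).
Applying these to Irdoran 'zepip':
  zepip → zipip   (e→i after a consonant, before a labial obstruent)
  zipip → zifip   (p→f between vowels (before a front vowel))
So the Hadenan cognate is 'zifip'.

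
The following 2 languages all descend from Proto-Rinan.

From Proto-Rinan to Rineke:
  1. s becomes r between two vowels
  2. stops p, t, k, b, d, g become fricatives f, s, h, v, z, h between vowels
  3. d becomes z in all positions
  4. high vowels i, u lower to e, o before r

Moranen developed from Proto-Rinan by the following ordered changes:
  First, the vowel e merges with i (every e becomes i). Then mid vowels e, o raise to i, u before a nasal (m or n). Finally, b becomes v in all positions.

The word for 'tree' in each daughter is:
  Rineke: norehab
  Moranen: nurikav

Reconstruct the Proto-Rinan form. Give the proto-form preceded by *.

Position 5: Rineke has h, Moranen has k. Moranen preserves k here (none of its changes turn any other segment into k), so the proto-segment is *k.
Position 2: Rineke has o, Moranen has u. Taking the neighbouring segments as reconstructed: Rineke o could go back to *o or *u; Moranen u can only go back to *u — the one source consistent with every daughter is *u.
Position 4: Rineke has e, Moranen has i. Taking the neighbouring segments as reconstructed: Rineke e can only go back to *e; Moranen i could go back to *e or *i — the one source consistent with every daughter is *e.
Verify the candidate proto-form against each daughter:
Rineke: *nurekab > nurehab > norehab  (by intervocalic lenition, pre-rhotic lowering)
Moranen: *nurekab > nurikab > nurikav  (by vowel merger, unconditioned shift)
No other proto-form is consistent with every reflex, so the reconstruction is *nurekab.

*nurekab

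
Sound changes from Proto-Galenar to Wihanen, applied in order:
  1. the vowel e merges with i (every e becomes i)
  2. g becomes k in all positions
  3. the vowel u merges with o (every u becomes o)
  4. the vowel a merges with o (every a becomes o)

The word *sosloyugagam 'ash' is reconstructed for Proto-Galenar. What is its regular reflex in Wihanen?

sosloyokokom

Wihanen: *sosloyugagam
  sosloyugagam (rule 1 does not apply)
  sosloyugagam → sosloyukakam   [unconditioned shift]
  sosloyukakam → sosloyokakam   [vowel merger]
  sosloyokakam → sosloyokokom   [vowel merger]
  giving Wihanen sosloyokokom.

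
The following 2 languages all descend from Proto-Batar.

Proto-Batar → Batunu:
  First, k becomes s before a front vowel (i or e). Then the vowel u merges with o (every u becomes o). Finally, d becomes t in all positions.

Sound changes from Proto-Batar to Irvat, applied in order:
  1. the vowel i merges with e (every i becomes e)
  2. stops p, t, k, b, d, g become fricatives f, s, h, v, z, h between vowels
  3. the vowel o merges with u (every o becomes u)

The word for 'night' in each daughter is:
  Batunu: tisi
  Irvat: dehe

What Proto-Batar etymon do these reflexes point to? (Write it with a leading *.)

*diki

Position 3: Batunu has s, Irvat has h. Taking the neighbouring segments as reconstructed: Batunu s could go back to *k or *s; Irvat h could go back to *k or *g or *h — the one source consistent with every daughter is *k.
Position 4: Batunu has i, Irvat has e. Batunu preserves i here (none of its changes turn any other segment into i), so the proto-segment is *i.
Continuing position by position gives *diki; check it forward:
Batunu: *diki
  diki → disi   [palatalisation]
  disi (rule 2 does not apply)
  disi → tisi   [unconditioned shift]
  giving Batunu tisi.
Irvat: *diki > deke > dehe  (by vowel merger, intervocalic lenition)
No other proto-form is consistent with every reflex, so the reconstruction is *diki.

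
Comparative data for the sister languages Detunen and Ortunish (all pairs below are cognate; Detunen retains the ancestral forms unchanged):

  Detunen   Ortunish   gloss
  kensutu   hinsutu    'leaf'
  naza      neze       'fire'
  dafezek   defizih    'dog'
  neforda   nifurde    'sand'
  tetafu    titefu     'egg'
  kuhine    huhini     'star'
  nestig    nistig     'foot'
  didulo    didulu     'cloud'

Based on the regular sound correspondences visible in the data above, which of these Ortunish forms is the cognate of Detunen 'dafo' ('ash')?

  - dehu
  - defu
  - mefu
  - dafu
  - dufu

dafezek ~ defizih, tetafu ~ titefu — Detunen a corresponds to Ortunish e after a consonant, before a labial obstruent.
didulo ~ didulu — Detunen o corresponds to Ortunish u word-finally.
Applying these to Detunen 'dafo':
  dafo → defo   (a→e after a consonant, before a labial obstruent)
  defo → defu   (o→u word-finally)
So the Ortunish cognate is 'defu'.

defu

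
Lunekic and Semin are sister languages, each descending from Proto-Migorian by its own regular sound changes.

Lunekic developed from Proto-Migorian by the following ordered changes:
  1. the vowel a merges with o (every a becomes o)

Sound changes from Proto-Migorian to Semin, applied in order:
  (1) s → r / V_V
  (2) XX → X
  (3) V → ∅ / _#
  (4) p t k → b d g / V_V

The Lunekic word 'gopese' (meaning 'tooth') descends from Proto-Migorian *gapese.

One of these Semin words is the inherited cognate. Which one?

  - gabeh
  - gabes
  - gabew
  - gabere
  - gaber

gaber

Semin: start from *gapese.
  rule 1 (rhotacism): gapese → gapere
  rule 2: no change — gapere
  rule 3 (apocope): gapere → gaper
  rule 4 (intervocalic voicing): gaper → gaber
  ⇒ Semin gaber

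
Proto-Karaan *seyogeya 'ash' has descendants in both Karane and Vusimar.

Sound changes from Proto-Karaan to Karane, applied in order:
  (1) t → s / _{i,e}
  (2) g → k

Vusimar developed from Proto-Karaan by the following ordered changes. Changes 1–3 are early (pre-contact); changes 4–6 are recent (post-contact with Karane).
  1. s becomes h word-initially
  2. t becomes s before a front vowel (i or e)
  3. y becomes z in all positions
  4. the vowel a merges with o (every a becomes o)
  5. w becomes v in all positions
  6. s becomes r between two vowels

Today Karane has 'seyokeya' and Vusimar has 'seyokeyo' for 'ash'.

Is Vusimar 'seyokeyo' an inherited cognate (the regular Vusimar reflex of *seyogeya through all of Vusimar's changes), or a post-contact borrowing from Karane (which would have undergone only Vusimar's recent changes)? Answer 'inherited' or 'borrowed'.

borrowed

If inherited, *seyogeya would pass through all of Vusimar's changes:
Vusimar: start from *seyogeya.
  rule 1 (debuccalisation): seyogeya → heyogeya
  rule 2: no change — heyogeya
  rule 3 (unconditioned shift): heyogeya → hezogeza
  rule 4 (vowel merger): hezogeza → hezogezo
  rule 5: no change — hezogezo
  rule 6: no change — hezogezo
  ⇒ Vusimar hezogezo
If borrowed from Karane 'seyokeya' after the early changes, it would undergo only the recent ones:
  rule 4 (vowel merger): seyokeya → seyokeyo
  rule 5 (unconditioned shift): no change (seyokeyo)
  rule 6 (rhotacism): no change (seyokeyo)
  ⇒ as a loan: seyokeyo
Vusimar 'seyokeyo' matches the loan outcome 'seyokeyo', not the inherited 'hezogezo' — it skipped the early Vusimar changes, so it was borrowed from Karane.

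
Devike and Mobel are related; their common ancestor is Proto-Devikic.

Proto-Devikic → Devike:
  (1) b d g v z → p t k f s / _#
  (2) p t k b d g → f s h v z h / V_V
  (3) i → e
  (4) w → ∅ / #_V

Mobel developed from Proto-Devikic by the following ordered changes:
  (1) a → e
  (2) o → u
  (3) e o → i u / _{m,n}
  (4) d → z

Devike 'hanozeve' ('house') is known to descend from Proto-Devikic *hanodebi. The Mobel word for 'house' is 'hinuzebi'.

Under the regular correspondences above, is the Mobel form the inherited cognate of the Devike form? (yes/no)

Derive the expected Mobel reflex of *hanodebi:
Mobel: *hanodebi
  hanodebi → henodebi   [vowel merger]
  henodebi → henudebi   [vowel merger]
  henudebi → hinudebi   [pre-nasal raising]
  hinudebi → hinuzebi   [unconditioned shift]
  giving Mobel hinuzebi.
Mobel 'hinuzebi' matches the regular reflex exactly, so the pair is cognate.

yes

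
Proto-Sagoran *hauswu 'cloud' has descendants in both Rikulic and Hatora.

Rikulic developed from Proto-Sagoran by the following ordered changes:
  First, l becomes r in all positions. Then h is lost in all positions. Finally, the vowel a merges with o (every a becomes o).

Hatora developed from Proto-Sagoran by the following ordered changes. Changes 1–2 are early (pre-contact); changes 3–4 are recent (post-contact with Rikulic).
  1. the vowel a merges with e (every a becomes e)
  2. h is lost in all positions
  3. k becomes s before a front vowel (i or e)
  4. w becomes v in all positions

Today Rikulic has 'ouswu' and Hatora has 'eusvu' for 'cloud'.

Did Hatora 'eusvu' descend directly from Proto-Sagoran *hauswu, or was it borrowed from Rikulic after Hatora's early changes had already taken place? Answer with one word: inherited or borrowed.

If inherited, *hauswu would pass through all of Hatora's changes:
Hatora: start from *hauswu.
  rule 1 (vowel merger): hauswu → heuswu
  rule 2 (h-loss): heuswu → euswu
  rule 3: no change — euswu
  rule 4 (unconditioned shift): euswu → eusvu
  ⇒ Hatora eusvu
If borrowed from Rikulic 'ouswu' after the early changes, it would undergo only the recent ones:
  rule 3 (palatalisation): no change (ouswu)
  rule 4 (unconditioned shift): ouswu → ousvu
  ⇒ as a loan: ousvu
Hatora 'eusvu' matches the inherited outcome exactly, so it is an inherited cognate, not a loan.

inherited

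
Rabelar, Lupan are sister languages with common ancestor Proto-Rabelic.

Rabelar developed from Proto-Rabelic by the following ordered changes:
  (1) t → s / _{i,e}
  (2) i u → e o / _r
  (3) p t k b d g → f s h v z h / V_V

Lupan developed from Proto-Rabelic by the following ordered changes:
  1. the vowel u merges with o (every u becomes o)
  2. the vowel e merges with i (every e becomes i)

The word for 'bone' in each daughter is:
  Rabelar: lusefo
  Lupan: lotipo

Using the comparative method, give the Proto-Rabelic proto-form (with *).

Position 4: Rabelar has e, Lupan has i. Taking the neighbouring segments as reconstructed: Rabelar e can only go back to *e; Lupan i could go back to *e or *i — the one source consistent with every daughter is *e.
Position 3: Rabelar has s, Lupan has t. Lupan preserves t here (none of its changes turn any other segment into t), so the proto-segment is *t.
Position 5: Rabelar has f, Lupan has p. Lupan preserves p here (none of its changes turn any other segment into p), so the proto-segment is *p.
This points to *lutepo. Verify forward in each daughter:
Rabelar: *lutepo > lusepo > lusefo  (by palatalisation, intervocalic lenition)
Lupan: *lutepo > lotepo > lotipo  (by vowel merger, vowel merger)
*lutepo is the unique common source.

*lutepo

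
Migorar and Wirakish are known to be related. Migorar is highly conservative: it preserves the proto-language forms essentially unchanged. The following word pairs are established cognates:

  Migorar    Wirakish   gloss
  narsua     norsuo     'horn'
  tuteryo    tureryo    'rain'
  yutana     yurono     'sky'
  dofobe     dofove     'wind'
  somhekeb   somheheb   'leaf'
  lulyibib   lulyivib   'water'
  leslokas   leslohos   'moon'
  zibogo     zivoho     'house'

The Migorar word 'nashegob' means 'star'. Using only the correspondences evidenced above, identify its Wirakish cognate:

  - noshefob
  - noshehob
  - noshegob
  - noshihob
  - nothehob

leslokas ~ leslohos — Migorar a corresponds to Wirakish o after a consonant, before a consonant other than r, m, n, p, b, f, v.
zibogo ~ zivoho — Migorar g corresponds to Wirakish h between vowels (before a back vowel).
Applying these to Migorar 'nashegob':
  nashegob → noshegob   (a→o after a consonant, before a consonant other than r, m, n, p, b, f, v)
  noshegob → noshehob   (g→h between vowels (before a back vowel))
So the Wirakish cognate is 'noshehob'.

noshehob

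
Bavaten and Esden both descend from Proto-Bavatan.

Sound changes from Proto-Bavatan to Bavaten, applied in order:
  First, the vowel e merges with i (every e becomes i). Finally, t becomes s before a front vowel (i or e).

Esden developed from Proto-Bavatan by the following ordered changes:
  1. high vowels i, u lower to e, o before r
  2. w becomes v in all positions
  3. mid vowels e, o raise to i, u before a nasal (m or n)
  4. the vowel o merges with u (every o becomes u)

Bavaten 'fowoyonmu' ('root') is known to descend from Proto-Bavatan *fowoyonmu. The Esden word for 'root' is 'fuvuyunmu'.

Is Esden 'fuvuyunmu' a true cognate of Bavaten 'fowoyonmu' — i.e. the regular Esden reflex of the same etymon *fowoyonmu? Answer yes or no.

yes

Derive the expected Esden reflex of *fowoyonmu:
Esden: *fowoyonmu
  fowoyonmu (rule 1 does not apply)
  fowoyonmu → fovoyonmu   [unconditioned shift]
  fovoyonmu → fovoyunmu   [pre-nasal raising]
  fovoyunmu → fuvuyunmu   [vowel merger]
  giving Esden fuvuyunmu.
Esden 'fuvuyunmu' matches the regular reflex exactly, so the pair is cognate.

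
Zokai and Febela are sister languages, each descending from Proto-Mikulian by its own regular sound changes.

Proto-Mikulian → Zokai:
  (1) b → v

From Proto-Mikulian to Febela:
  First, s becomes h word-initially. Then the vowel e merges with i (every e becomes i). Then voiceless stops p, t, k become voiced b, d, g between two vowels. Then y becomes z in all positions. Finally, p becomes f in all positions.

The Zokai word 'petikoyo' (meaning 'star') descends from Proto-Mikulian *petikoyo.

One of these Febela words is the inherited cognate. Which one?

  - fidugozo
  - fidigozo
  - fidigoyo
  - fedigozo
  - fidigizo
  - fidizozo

fidigozo

Febela: start from *petikoyo.
  rule 1: no change — petikoyo
  rule 2 (vowel merger): petikoyo → pitikoyo
  rule 3 (intervocalic voicing): pitikoyo → pidigoyo
  rule 4 (unconditioned shift): pidigoyo → pidigozo
  rule 5 (unconditioned shift): pidigozo → fidigozo
  ⇒ Febela fidigozo
Only 'fidigozo' matches the regular Febela development of *petikoyo.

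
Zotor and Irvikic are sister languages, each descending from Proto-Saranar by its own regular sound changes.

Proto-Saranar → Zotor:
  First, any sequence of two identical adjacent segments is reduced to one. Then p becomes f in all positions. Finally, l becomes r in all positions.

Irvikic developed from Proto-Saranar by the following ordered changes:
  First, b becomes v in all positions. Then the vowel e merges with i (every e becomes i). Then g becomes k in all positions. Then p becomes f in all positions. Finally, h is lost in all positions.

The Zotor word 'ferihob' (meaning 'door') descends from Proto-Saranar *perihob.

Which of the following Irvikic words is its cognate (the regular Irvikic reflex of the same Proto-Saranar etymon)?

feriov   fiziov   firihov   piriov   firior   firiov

Irvikic: *perihob
  perihob → perihov   [unconditioned shift]
  perihov → pirihov   [vowel merger]
  pirihov (rule 3 does not apply)
  pirihov → firihov   [unconditioned shift]
  firihov → firiov   [h-loss]
  giving Irvikic firiov.
The other candidates each miss or misapply at least one Irvikic change.

firiov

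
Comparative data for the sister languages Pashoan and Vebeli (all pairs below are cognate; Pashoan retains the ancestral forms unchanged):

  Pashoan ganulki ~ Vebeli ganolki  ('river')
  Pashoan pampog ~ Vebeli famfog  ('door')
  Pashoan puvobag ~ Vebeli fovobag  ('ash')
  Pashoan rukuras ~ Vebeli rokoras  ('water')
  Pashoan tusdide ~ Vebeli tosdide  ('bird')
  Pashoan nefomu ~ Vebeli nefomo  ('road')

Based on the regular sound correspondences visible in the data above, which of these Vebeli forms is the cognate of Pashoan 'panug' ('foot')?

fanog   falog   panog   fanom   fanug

pampog ~ famfog — Pashoan p corresponds to Vebeli f word-initially before a back vowel.
ganulki ~ ganolki, rukuras ~ rokoras — Pashoan u corresponds to Vebeli o after a consonant, before a consonant other than r, m, n, p, b, f, v.
Applying these to Pashoan 'panug':
  panug → fanug   (p→f word-initially before a back vowel)
  fanug → fanog   (u→o after a consonant, before a consonant other than r, m, n, p, b, f, v)
So the Vebeli cognate is 'fanog'.

fanog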